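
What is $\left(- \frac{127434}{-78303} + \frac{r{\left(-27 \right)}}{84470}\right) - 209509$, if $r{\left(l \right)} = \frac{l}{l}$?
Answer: $- \frac{461911687585469}{2204751470} \approx -2.0951 \cdot 10^{5}$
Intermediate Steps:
$r{\left(l \right)} = 1$
$\left(- \frac{127434}{-78303} + \frac{r{\left(-27 \right)}}{84470}\right) - 209509 = \left(- \frac{127434}{-78303} + 1 \cdot \frac{1}{84470}\right) - 209509 = \left(\left(-127434\right) \left(- \frac{1}{78303}\right) + 1 \cdot \frac{1}{84470}\right) - 209509 = \left(\frac{42478}{26101} + \frac{1}{84470}\right) - 209509 = \frac{3588142761}{2204751470} - 209509 = - \frac{461911687585469}{2204751470}$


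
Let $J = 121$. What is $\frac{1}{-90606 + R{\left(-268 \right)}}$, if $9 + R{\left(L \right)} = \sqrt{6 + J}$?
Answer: $- \frac{90615}{8211078098} - \frac{\sqrt{127}}{8211078098} \approx -1.1037 \cdot 10^{-5}$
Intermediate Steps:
$R{\left(L \right)} = -9 + \sqrt{127}$ ($R{\left(L \right)} = -9 + \sqrt{6 + 121} = -9 + \sqrt{127}$)
$\frac{1}{-90606 + R{\left(-268 \right)}} = \frac{1}{-90606 - \left(9 - \sqrt{127}\right)} = \frac{1}{-90615 + \sqrt{127}}$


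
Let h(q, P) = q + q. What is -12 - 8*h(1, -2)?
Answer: -28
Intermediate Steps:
h(q, P) = 2*q
-12 - 8*h(1, -2) = -12 - 16 = -28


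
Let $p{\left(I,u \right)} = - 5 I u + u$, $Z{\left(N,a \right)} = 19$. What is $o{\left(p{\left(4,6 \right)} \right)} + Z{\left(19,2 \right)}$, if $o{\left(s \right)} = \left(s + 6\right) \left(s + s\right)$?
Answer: $24643$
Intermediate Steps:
$p{\left(I,u \right)} = u - 5 I u$ ($p{\left(I,u \right)} = - 5 I u + u = u - 5 I u$)
$o{\left(s \right)} = 2 s \left(6 + s\right)$ ($o{\left(s \right)} = \left(6 + s\right) 2 s = 2 s \left(6 + s\right)$)
$o{\left(p{\left(4,6 \right)} \right)} + Z{\left(19,2 \right)} = 2 \cdot 6 \left(1 - 20\right) \left(6 + 6 \left(1 - 20\right)\right) + 19 = 2 \cdot 6 \left(-19\right) \left(6 + 6 \left(-19\right)\right) + 19 = 2 \left(-114\right) \left(6 - 114\right) + 19 = 2 \left(-114\right) \left(-108\right) + 19 = 24624 + 19 = 24643$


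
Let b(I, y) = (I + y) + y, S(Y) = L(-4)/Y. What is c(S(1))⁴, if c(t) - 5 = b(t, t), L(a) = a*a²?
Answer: 1222830961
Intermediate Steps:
L(a) = a³
S(Y) = -64/Y (S(Y) = (-4)³/Y = -64/Y)
b(I, y) = I + 2*y
c(t) = 5 + 3*t (c(t) = 5 + (t + 2*t) = 5 + 3*t)
c(S(1))⁴ = (5 + 3*(-64/1))⁴ = (5 + 3*(-64*1))⁴ = (5 + 3*(-64))⁴ = (5 - 192)⁴ = (-187)⁴ = 1222830961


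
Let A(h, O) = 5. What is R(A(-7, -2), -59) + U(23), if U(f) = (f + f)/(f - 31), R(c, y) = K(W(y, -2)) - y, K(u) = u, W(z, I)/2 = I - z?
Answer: 669/4 ≈ 167.25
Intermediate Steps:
W(z, I) = -2*z + 2*I (W(z, I) = 2*(I - z) = -2*z + 2*I)
R(c, y) = -4 - 3*y (R(c, y) = (-2*y + 2*(-2)) - y = (-2*y - 4) - y = (-4 - 2*y) - y = -4 - 3*y)
U(f) = 2*f/(-31 + f) (U(f) = (2*f)/(-31 + f) = 2*f/(-31 + f))
R(A(-7, -2), -59) + U(23) = (-4 - 3*(-59)) + 2*23/(-31 + 23) = (-4 + 177) + 2*23/(-8) = 173 + 2*23*(-1/8) = 173 - 23/4 = 669/4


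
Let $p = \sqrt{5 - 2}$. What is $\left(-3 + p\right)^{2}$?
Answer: $\left(3 - \sqrt{3}\right)^{2} \approx 1.6077$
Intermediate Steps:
$p = \sqrt{3} \approx 1.732$
$\left(-3 + p\right)^{2} = \left(-3 + \sqrt{3}\right)^{2}$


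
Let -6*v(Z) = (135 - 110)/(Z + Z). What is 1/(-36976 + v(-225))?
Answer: -108/3993407 ≈ -2.7045e-5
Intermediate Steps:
v(Z) = -25/(12*Z) (v(Z) = -(135 - 110)/(6*(Z + Z)) = -25/(6*(2*Z)) = -25*1/(2*Z)/6 = -25/(12*Z))
1/(-36976 + v(-225)) = 1/(-36976 - 25/12/(-225)) = 1/(-36976 - 25/12*(-1/225)) = 1/(-36976 + 1/108) = 1/(-3993407/108) = -108/3993407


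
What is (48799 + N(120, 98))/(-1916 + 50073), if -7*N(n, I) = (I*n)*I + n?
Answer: -811007/337099 ≈ -2.4058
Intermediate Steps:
N(n, I) = -n/7 - n*I²/7 (N(n, I) = -((I*n)*I + n)/7 = -(n*I² + n)/7 = -(n + n*I²)/7 = -n/7 - n*I²/7)
(48799 + N(120, 98))/(-1916 + 50073) = (48799 - ⅐*120*(1 + 98²))/(-1916 + 50073) = (48799 - ⅐*120*(1 + 9604))/48157 = (48799 - ⅐*120*9605)*(1/48157) = (48799 - 1152600/7)*(1/48157) = -811007/7*1/48157 = -811007/337099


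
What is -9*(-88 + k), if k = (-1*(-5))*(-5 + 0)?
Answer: 1017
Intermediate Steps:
k = -25 (k = 5*(-5) = -25)
-9*(-88 + k) = -9*(-88 - 25) = -9*(-113) = 1017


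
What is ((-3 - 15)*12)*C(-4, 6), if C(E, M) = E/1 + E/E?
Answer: 648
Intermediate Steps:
C(E, M) = 1 + E (C(E, M) = E*1 + 1 = E + 1 = 1 + E)
((-3 - 15)*12)*C(-4, 6) = ((-3 - 15)*12)*(1 - 4) = -18*12*(-3) = -216*(-3) = 648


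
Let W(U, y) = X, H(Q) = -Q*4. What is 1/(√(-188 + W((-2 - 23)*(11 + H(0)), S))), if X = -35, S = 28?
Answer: -I*√223/223 ≈ -0.066965*I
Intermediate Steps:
H(Q) = -4*Q
W(U, y) = -35
1/(√(-188 + W((-2 - 23)*(11 + H(0)), S))) = 1/(√(-188 - 35)) = 1/(√(-223)) = 1/(I*√223) = -I*√223/223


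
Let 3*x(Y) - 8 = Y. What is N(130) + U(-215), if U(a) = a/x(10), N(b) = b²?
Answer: 101185/6 ≈ 16864.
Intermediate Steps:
x(Y) = 8/3 + Y/3
U(a) = a/6 (U(a) = a/(8/3 + (⅓)*10) = a/(8/3 + 10/3) = a/6)
N(130) + U(-215) = 130² + (⅙)*(-215) = 16900 - 215/6 = 101185/6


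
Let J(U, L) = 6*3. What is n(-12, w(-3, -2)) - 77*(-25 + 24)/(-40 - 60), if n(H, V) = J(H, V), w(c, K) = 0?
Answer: 1723/100 ≈ 17.230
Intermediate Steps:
J(U, L) = 18
n(H, V) = 18
n(-12, w(-3, -2)) - 77*(-25 + 24)/(-40 - 60) = 18 - 77*(-25 + 24)/(-40 - 60) = 18 - (-77)/(-100) = 18 - (-77)*(-1)/100 = 18 - 77*1/100 = 18 - 77/100 = 1723/100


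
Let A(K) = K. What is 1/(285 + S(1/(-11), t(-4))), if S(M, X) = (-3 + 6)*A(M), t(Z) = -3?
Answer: 11/3132 ≈ 0.0035121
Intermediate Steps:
S(M, X) = 3*M (S(M, X) = (-3 + 6)*M = 3*M)
1/(285 + S(1/(-11), t(-4))) = 1/(285 + 3*(1/(-11))) = 1/(285 + 3*(1*(-1/11))) = 1/(285 + 3*(-1/11)) = 1/(285 - 3/11) = 1/(3132/11) = 11/3132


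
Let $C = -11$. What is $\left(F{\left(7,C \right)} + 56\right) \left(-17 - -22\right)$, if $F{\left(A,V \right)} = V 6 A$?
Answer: $-2030$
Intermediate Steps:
$F{\left(A,V \right)} = 6 A V$ ($F{\left(A,V \right)} = 6 V A = 6 A V$)
$\left(F{\left(7,C \right)} + 56\right) \left(-17 - -22\right) = \left(6 \cdot 7 \left(-11\right) + 56\right) \left(-17 - -22\right) = \left(-462 + 56\right) \left(-17 + 22\right) = \left(-406\right) 5 = -2030$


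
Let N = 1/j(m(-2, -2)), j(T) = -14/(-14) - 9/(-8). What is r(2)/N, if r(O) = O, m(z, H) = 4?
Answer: 17/4 ≈ 4.2500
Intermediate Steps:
j(T) = 17/8 (j(T) = -14*(-1/14) - 9*(-1/8) = 1 + 9/8 = 17/8)
N = 8/17 (N = 1/(17/8) = 8/17 ≈ 0.47059)
r(2)/N = 2/(8/17) = 2*(17/8) = 17/4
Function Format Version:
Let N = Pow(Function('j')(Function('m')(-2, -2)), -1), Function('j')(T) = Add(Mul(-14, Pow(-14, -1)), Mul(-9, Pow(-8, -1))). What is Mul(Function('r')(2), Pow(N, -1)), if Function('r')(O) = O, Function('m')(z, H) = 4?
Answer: Rational(17, 4) ≈ 4.2500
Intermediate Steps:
Function('j')(T) = Rational(17, 8) (Function('j')(T) = Add(Mul(-14, Rational(-1, 14)), Mul(-9, Rational(-1, 8))) = Add(1, Rational(9, 8)) = Rational(17, 8))
N = Rational(8, 17) (N = Pow(Rational(17, 8), -1) = Rational(8, 17) ≈ 0.47059)
Mul(Function('r')(2), Pow(N, -1)) = Mul(2, Pow(Rational(8, 17), -1)) = Mul(2, Rational(17, 8)) = Rational(17, 4)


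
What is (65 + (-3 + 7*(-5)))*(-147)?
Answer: -3969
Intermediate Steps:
(65 + (-3 + 7*(-5)))*(-147) = (65 + (-3 - 35))*(-147) = (65 - 38)*(-147) = 27*(-147) = -3969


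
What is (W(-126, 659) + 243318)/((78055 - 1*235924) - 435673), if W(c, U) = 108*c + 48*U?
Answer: -130671/296771 ≈ -0.44031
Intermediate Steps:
W(c, U) = 48*U + 108*c
(W(-126, 659) + 243318)/((78055 - 1*235924) - 435673) = ((48*659 + 108*(-126)) + 243318)/((78055 - 1*235924) - 435673) = ((31632 - 13608) + 243318)/((78055 - 235924) - 435673) = (18024 + 243318)/(-157869 - 435673) = 261342/(-593542) = 261342*(-1/593542) = -130671/296771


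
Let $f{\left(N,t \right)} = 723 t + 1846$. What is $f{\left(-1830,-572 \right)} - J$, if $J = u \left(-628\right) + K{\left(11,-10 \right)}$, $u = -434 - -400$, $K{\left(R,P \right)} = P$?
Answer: $-433052$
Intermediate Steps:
$f{\left(N,t \right)} = 1846 + 723 t$
$u = -34$ ($u = -434 + 400 = -34$)
$J = 21342$ ($J = \left(-34\right) \left(-628\right) - 10 = 21352 - 10 = 21342$)
$f{\left(-1830,-572 \right)} - J = \left(1846 + 723 \left(-572\right)\right) - 21342 = \left(1846 - 413556\right) - 21342 = -411710 - 21342 = -433052$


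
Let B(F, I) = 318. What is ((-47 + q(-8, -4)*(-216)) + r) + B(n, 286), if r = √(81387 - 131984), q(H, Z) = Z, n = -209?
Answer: 1135 + I*√50597 ≈ 1135.0 + 224.94*I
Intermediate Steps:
r = I*√50597 (r = √(-50597) = I*√50597 ≈ 224.94*I)
((-47 + q(-8, -4)*(-216)) + r) + B(n, 286) = ((-47 - 4*(-216)) + I*√50597) + 318 = ((-47 + 864) + I*√50597) + 318 = (817 + I*√50597) + 318 = 1135 + I*√50597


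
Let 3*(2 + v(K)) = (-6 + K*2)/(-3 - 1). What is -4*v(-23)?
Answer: -28/3 ≈ -9.3333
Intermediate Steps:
v(K) = -3/2 - K/6 (v(K) = -2 + ((-6 + K*2)/(-3 - 1))/3 = -2 + ((-6 + 2*K)/(-4))/3 = -2 + ((-6 + 2*K)*(-1/4))/3 = -2 + (3/2 - K/2)/3 = -2 + (1/2 - K/6) = -3/2 - K/6)
-4*v(-23) = -4*(-3/2 - 1/6*(-23)) = -4*(-3/2 + 23/6) = -4*7/3 = -28/3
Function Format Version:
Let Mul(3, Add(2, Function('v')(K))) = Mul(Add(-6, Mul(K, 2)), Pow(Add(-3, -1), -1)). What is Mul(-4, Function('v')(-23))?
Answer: Rational(-28, 3) ≈ -9.3333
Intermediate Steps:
Function('v')(K) = Add(Rational(-3, 2), Mul(Rational(-1, 6), K)) (Function('v')(K) = Add(-2, Mul(Rational(1, 3), Mul(Add(-6, Mul(K, 2)), Pow(Add(-3, -1), -1)))) = Add(-2, Mul(Rational(1, 3), Mul(Add(-6, Mul(2, K)), Pow(-4, -1)))) = Add(-2, Mul(Rational(1, 3), Mul(Add(-6, Mul(2, K)), Rational(-1, 4)))) = Add(-2, Mul(Rational(1, 3), Add(Rational(3, 2), Mul(Rational(-1, 2), K)))) = Add(-2, Add(Rational(1, 2), Mul(Rational(-1, 6), K))) = Add(Rational(-3, 2), Mul(Rational(-1, 6), K)))
Mul(-4, Function('v')(-23)) = Mul(-4, Add(Rational(-3, 2), Mul(Rational(-1, 6), -23))) = Mul(-4, Add(Rational(-3, 2), Rational(23, 6))) = Mul(-4, Rational(7, 3)) = Rational(-28, 3)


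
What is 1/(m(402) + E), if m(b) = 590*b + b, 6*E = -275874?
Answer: 1/191603 ≈ 5.2191e-6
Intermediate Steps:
E = -45979 (E = (1/6)*(-275874) = -45979)
m(b) = 591*b
1/(m(402) + E) = 1/(591*402 - 45979) = 1/(237582 - 45979) = 1/191603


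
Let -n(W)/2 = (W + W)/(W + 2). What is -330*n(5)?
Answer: 6600/7 ≈ 942.86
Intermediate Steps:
n(W) = -4*W/(2 + W) (n(W) = -2*(W + W)/(W + 2) = -2*2*W/(2 + W) = -4*W/(2 + W))
-330*n(5) = -(-1320)*5/(2 + 5) = -(-1320)*5/7 = -330*(-20/7) = 6600/7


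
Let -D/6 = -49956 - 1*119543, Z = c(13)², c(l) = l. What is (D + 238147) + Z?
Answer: 1255310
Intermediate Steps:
Z = 169 (Z = 13² = 169)
D = 1016994 (D = -6*(-49956 - 1*119543) = -6*(-49956 - 119543) = -6*(-169499) = 1016994)
(D + 238147) + Z = (1016994 + 238147) + 169 = 1255141 + 169 = 1255310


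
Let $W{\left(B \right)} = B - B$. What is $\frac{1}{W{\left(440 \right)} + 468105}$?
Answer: $\frac{1}{468105} \approx 2.1363 \cdot 10^{-6}$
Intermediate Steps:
$W{\left(B \right)} = 0$
$\frac{1}{W{\left(440 \right)} + 468105} = \frac{1}{0 + 468105} = \frac{1}{468105}$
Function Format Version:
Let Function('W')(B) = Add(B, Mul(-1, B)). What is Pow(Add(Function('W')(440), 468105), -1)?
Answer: Rational(1, 468105) ≈ 2.1363e-6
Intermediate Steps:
Function('W')(B) = 0
Pow(Add(Function('W')(440), 468105), -1) = Pow(Add(0, 468105), -1) = Pow(468105, -1) = Rational(1, 468105)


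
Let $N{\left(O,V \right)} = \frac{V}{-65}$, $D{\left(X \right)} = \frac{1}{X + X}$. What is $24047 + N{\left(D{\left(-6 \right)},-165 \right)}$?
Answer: $\frac{312644}{13} \approx 24050.0$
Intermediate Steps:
$D{\left(X \right)} = \frac{1}{2 X}$
$N{\left(O,V \right)} = - \frac{V}{65}$ ($N{\left(O,V \right)} = V \left(- \frac{1}{65}\right) = - \frac{V}{65}$)
$24047 + N{\left(D{\left(-6 \right)},-165 \right)} = 24047 - - \frac{33}{13} = 24047 + \frac{33}{13} = \frac{312644}{13}$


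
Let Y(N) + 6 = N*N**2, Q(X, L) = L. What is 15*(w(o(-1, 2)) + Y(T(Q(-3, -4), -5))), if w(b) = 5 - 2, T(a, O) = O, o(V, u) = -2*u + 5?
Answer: -1920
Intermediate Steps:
o(V, u) = 5 - 2*u
Y(N) = -6 + N**3 (Y(N) = -6 + N*N**2 = -6 + N**3)
w(b) = 3
15*(w(o(-1, 2)) + Y(T(Q(-3, -4), -5))) = 15*(3 + (-6 + (-5)**3)) = 15*(3 + (-6 - 125)) = 15*(3 - 131) = 15*(-128) = -1920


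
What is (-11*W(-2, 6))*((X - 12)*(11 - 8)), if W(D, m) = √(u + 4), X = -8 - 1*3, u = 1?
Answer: 759*√5 ≈ 1697.2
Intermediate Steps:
X = -11 (X = -8 - 3 = -11)
W(D, m) = √5 (W(D, m) = √(1 + 4) = √5)
(-11*W(-2, 6))*((X - 12)*(11 - 8)) = (-11*√5)*((-11 - 12)*(11 - 8)) = (-11*√5)*(-23*3) = -11*√5*(-69) = 759*√5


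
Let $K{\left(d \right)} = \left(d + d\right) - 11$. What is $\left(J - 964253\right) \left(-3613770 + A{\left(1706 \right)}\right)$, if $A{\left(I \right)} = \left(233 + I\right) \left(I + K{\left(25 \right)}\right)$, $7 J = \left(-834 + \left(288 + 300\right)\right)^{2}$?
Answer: $\frac{1539966839825}{7} \approx 2.2 \cdot 10^{11}$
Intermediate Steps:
$K{\left(d \right)} = -11 + 2 d$ ($K{\left(d \right)} = 2 d - 11 = -11 + 2 d$)
$J = \frac{60516}{7}$ ($J = \frac{\left(-834 + \left(288 + 300\right)\right)^{2}}{7} = \frac{\left(-834 + 588\right)^{2}}{7} = \frac{\left(-246\right)^{2}}{7} = \frac{1}{7} \cdot 60516 = \frac{60516}{7} \approx 8645.1$)
$A{\left(I \right)} = \left(39 + I\right) \left(233 + I\right)$ ($A{\left(I \right)} = \left(233 + I\right) \left(I + \left(-11 + 2 \cdot 25\right)\right) = \left(233 + I\right) \left(I + \left(-11 + 50\right)\right) = \left(233 + I\right) \left(I + 39\right) = \left(233 + I\right) \left(39 + I\right) = \left(39 + I\right) \left(233 + I\right)$)
$\left(J - 964253\right) \left(-3613770 + A{\left(1706 \right)}\right) = \left(\frac{60516}{7} - 964253\right) \left(-3613770 + \left(9087 + 1706^{2} + 272 \cdot 1706\right)\right) = - \frac{6689255 \left(-3613770 + \left(9087 + 2910436 + 464032\right)\right)}{7} = - \frac{6689255 \left(-3613770 + 3383555\right)}{7} = \left(- \frac{6689255}{7}\right) \left(-230215\right) = \frac{1539966839825}{7}$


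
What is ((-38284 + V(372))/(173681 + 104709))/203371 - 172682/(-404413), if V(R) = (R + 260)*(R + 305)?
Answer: 57510587262536/134684879304241 ≈ 0.42700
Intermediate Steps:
V(R) = (260 + R)*(305 + R)
((-38284 + V(372))/(173681 + 104709))/203371 - 172682/(-404413) = ((-38284 + (79300 + 372**2 + 565*372))/(173681 + 104709))/203371 - 172682/(-404413) = ((-38284 + (79300 + 138384 + 210180))/278390)*(1/203371) - 172682*(-1/404413) = ((-38284 + 427864)*(1/278390))*(1/203371) + 172682/404413 = (389580*(1/278390))*(1/203371) + 172682/404413 = (38958/27839)*(1/203371) + 172682/404413 = 38958/5661645269 + 172682/404413 = 57510587262536/134684879304241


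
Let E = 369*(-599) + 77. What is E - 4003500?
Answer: -4224454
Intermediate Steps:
E = -220954 (E = -221031 + 77 = -220954)
E - 4003500 = -220954 - 4003500 = -4224454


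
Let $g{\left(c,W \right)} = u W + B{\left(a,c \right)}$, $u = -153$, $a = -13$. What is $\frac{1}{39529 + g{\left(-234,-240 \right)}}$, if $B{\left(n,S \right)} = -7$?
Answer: $\frac{1}{76242} \approx 1.3116 \cdot 10^{-5}$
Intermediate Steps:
$g{\left(c,W \right)} = -7 - 153 W$ ($g{\left(c,W \right)} = - 153 W - 7 = -7 - 153 W$)
$\frac{1}{39529 + g{\left(-234,-240 \right)}} = \frac{1}{39529 - -36713} = \frac{1}{39529 + \left(-7 + 36720\right)} = \frac{1}{39529 + 36713} = \frac{1}{76242}$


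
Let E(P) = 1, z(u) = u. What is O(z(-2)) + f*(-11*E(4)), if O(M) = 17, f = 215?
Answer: -2348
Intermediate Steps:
O(z(-2)) + f*(-11*E(4)) = 17 + 215*(-11*1) = 17 + 215*(-11) = 17 - 2365 = -2348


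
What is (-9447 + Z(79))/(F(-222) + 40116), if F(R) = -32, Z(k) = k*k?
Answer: -1603/20042 ≈ -0.079982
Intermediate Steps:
Z(k) = k²
(-9447 + Z(79))/(F(-222) + 40116) = (-9447 + 79²)/(-32 + 40116) = (-9447 + 6241)/40084 = -3206*1/40084 = -1603/20042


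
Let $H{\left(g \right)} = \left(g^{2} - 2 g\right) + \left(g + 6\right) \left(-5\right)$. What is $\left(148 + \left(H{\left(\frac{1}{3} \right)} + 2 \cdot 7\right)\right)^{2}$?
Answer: $\frac{1364224}{81} \approx 16842.0$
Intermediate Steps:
$H{\left(g \right)} = -30 + g^{2} - 7 g$ ($H{\left(g \right)} = \left(g^{2} - 2 g\right) + \left(6 + g\right) \left(-5\right) = \left(g^{2} - 2 g\right) - \left(30 + 5 g\right) = -30 + g^{2} - 7 g$)
$\left(148 + \left(H{\left(\frac{1}{3} \right)} + 2 \cdot 7\right)\right)^{2} = \left(148 + \left(\left(-30 + \left(\frac{1}{3}\right)^{2} - \frac{7}{3}\right) + 2 \cdot 7\right)\right)^{2} = \left(148 + \left(\left(-30 + \left(\frac{1}{3}\right)^{2} - \frac{7}{3}\right) + 14\right)\right)^{2} = \left(148 + \left(\left(-30 + \frac{1}{9} - \frac{7}{3}\right) + 14\right)\right)^{2} = \left(148 + \left(- \frac{290}{9} + 14\right)\right)^{2} = \left(148 - \frac{164}{9}\right)^{2} = \left(\frac{1168}{9}\right)^{2} = \frac{1364224}{81}$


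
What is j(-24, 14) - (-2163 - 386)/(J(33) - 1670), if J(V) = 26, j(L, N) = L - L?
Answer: -2549/1644 ≈ -1.5505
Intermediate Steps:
j(L, N) = 0
j(-24, 14) - (-2163 - 386)/(J(33) - 1670) = 0 - (-2163 - 386)/(26 - 1670) = 0 - (-2549)/(-1644) = 0 - (-2549)*(-1)/1644 = 0 - 1*2549/1644 = 0 - 2549/1644 = -2549/1644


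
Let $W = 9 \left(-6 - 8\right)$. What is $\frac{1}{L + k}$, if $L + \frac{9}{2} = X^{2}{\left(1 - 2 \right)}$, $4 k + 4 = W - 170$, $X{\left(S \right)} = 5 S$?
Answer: $- \frac{2}{109} \approx -0.018349$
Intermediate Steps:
$W = -126$ ($W = 9 \left(-14\right) = -126$)
$k = -75$ ($k = -1 + \frac{-126 - 170}{4} = -1 + \frac{1}{4} \left(-296\right) = -1 - 74 = -75$)
$L = \frac{41}{2}$ ($L = - \frac{9}{2} + \left(5 \left(1 - 2\right)\right)^{2} = - \frac{9}{2} + \left(5 \left(-1\right)\right)^{2} = - \frac{9}{2} + \left(-5\right)^{2} = - \frac{9}{2} + 25 = \frac{41}{2} \approx 20.5$)
$\frac{1}{L + k} = \frac{1}{\frac{41}{2} - 75} = \frac{1}{- \frac{109}{2}} = - \frac{2}{109}$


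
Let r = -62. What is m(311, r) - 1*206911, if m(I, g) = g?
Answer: -206973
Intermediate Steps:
m(311, r) - 1*206911 = -62 - 1*206911 = -62 - 206911 = -206973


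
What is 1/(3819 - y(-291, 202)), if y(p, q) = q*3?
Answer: 1/3213 ≈ 0.00031124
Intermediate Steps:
y(p, q) = 3*q
1/(3819 - y(-291, 202)) = 1/(3819 - 3*202) = 1/(3819 - 1*606) = 1/(3819 - 606) = 1/3213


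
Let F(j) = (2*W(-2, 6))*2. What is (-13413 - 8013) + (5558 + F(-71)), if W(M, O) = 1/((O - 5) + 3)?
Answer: -15867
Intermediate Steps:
W(M, O) = 1/(-2 + O) (W(M, O) = 1/((-5 + O) + 3) = 1/(-2 + O))
F(j) = 1 (F(j) = (2/(-2 + 6))*2 = (2/4)*2 = (2*(¼))*2 = (½)*2 = 1)
(-13413 - 8013) + (5558 + F(-71)) = (-13413 - 8013) + (5558 + 1) = -21426 + 5559 = -15867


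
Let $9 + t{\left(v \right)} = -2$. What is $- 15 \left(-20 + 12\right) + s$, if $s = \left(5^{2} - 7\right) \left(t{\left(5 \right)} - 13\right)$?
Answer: $-312$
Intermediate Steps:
$t{\left(v \right)} = -11$ ($t{\left(v \right)} = -9 - 2 = -11$)
$s = -432$ ($s = \left(5^{2} - 7\right) \left(-11 - 13\right) = \left(25 - 7\right) \left(-24\right) = 18 \left(-24\right) = -432$)
$- 15 \left(-20 + 12\right) + s = - 15 \left(-20 + 12\right) - 432 = \left(-15\right) \left(-8\right) - 432 = 120 - 432 = -312$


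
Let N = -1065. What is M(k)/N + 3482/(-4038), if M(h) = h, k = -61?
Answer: -192334/238915 ≈ -0.80503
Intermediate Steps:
M(k)/N + 3482/(-4038) = -61/(-1065) + 3482/(-4038) = -61*(-1/1065) + 3482*(-1/4038) = 61/1065 - 1741/2019 = -192334/238915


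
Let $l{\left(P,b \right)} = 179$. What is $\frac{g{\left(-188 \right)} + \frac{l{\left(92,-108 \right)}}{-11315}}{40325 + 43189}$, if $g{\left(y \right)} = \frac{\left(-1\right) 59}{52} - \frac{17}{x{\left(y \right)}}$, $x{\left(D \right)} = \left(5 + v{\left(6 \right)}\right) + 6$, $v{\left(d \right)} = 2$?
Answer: $- \frac{1446313}{49137967320} \approx -2.9434 \cdot 10^{-5}$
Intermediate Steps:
$x{\left(D \right)} = 13$ ($x{\left(D \right)} = \left(5 + 2\right) + 6 = 7 + 6 = 13$)
$g{\left(y \right)} = - \frac{127}{52}$ ($g{\left(y \right)} = \frac{\left(-1\right) 59}{52} - \frac{17}{13} = \left(-59\right) \frac{1}{52} - \frac{17}{13} = - \frac{59}{52} - \frac{17}{13} = - \frac{127}{52}$)
$\frac{g{\left(-188 \right)} + \frac{l{\left(92,-108 \right)}}{-11315}}{40325 + 43189} = \frac{- \frac{127}{52} + \frac{179}{-11315}}{40325 + 43189} = \frac{- \frac{127}{52} + 179 \left(- \frac{1}{11315}\right)}{83514} = \left(- \frac{127}{52} - \frac{179}{11315}\right) \frac{1}{83514} = \left(- \frac{1446313}{588380}\right) \frac{1}{83514} = - \frac{1446313}{49137967320}$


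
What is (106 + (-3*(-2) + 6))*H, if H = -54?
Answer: -6372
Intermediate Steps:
(106 + (-3*(-2) + 6))*H = (106 + (-3*(-2) + 6))*(-54) = (106 + (6 + 6))*(-54) = (106 + 12)*(-54) = 118*(-54) = -6372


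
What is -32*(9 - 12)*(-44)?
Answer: -4224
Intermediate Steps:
-32*(9 - 12)*(-44) = -32*(-3)*(-44) = 96*(-44) = -4224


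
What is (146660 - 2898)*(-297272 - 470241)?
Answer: -110339203906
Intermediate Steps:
(146660 - 2898)*(-297272 - 470241) = 143762*(-767513) = -110339203906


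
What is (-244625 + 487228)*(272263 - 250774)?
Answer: 5213295867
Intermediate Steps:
(-244625 + 487228)*(272263 - 250774) = 242603*21489 = 5213295867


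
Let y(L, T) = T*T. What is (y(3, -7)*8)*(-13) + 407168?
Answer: 402072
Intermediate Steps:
y(L, T) = T**2
(y(3, -7)*8)*(-13) + 407168 = ((-7)**2*8)*(-13) + 407168 = (49*8)*(-13) + 407168 = 392*(-13) + 407168 = -5096 + 407168 = 402072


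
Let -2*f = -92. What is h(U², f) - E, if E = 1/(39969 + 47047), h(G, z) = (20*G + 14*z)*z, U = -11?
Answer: 12264383103/87016 ≈ 1.4094e+5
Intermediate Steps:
f = 46 (f = -½*(-92) = 46)
h(G, z) = z*(14*z + 20*G) (h(G, z) = (14*z + 20*G)*z = z*(14*z + 20*G))
E = 1/87016 ≈ 1.1492e-5
h(U², f) - E = 2*46*(7*46 + 10*(-11)²) - 1*1/87016 = 2*46*(322 + 10*121) - 1/87016 = 2*46*(322 + 1210) - 1/87016 = 2*46*1532 - 1/87016 = 140944 - 1/87016 = 12264383103/87016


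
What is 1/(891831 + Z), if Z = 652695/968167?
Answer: 968167/863441996472 ≈ 1.1213e-6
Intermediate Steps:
Z = 652695/968167 (Z = 652695*(1/968167) = 652695/968167 ≈ 0.67416)
1/(891831 + Z) = 1/(891831 + 652695/968167) = 1/(863441996472/968167) = 968167/863441996472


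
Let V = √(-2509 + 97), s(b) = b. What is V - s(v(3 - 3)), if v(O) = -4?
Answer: 4 + 6*I*√67 ≈ 4.0 + 49.112*I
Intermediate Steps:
V = 6*I*√67 (V = √(-2412) = 6*I*√67 ≈ 49.112*I)
V - s(v(3 - 3)) = 6*I*√67 - 1*(-4) = 6*I*√67 + 4 = 4 + 6*I*√67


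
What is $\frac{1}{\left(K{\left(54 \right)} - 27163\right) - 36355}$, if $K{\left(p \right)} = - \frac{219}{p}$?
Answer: $- \frac{18}{1143397} \approx -1.5743 \cdot 10^{-5}$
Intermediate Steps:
$\frac{1}{\left(K{\left(54 \right)} - 27163\right) - 36355} = \frac{1}{\left(- \frac{219}{54} - 27163\right) - 36355} = \frac{1}{\left(\left(-219\right) \frac{1}{54} - 27163\right) - 36355} = \frac{1}{\left(- \frac{73}{18} - 27163\right) - 36355} = \frac{1}{- \frac{489007}{18} - 36355} = \frac{1}{- \frac{1143397}{18}} = - \frac{18}{1143397}$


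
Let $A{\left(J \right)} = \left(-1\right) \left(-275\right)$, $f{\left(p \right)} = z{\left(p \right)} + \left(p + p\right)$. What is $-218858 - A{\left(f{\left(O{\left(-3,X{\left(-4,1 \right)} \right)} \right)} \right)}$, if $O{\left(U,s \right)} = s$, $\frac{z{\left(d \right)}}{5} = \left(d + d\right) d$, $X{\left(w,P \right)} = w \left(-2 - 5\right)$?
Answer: $-219133$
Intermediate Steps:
$X{\left(w,P \right)} = - 7 w$ ($X{\left(w,P \right)} = w \left(-7\right) = - 7 w$)
$z{\left(d \right)} = 10 d^{2}$ ($z{\left(d \right)} = 5 \left(d + d\right) d = 5 \cdot 2 d d = 5 \cdot 2 d^{2} = 10 d^{2}$)
$f{\left(p \right)} = 2 p + 10 p^{2}$ ($f{\left(p \right)} = 10 p^{2} + \left(p + p\right) = 10 p^{2} + 2 p = 2 p + 10 p^{2}$)
$A{\left(J \right)} = 275$
$-218858 - A{\left(f{\left(O{\left(-3,X{\left(-4,1 \right)} \right)} \right)} \right)} = -218858 - 275 = -219133$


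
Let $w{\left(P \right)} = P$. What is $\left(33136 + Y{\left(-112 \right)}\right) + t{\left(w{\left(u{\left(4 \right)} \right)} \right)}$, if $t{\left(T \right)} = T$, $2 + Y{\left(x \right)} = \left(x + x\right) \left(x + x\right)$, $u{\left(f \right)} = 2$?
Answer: $83312$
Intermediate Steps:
$Y{\left(x \right)} = -2 + 4 x^{2}$ ($Y{\left(x \right)} = -2 + \left(x + x\right) \left(x + x\right) = -2 + 2 x 2 x = -2 + 4 x^{2}$)
$\left(33136 + Y{\left(-112 \right)}\right) + t{\left(w{\left(u{\left(4 \right)} \right)} \right)} = \left(33136 - \left(2 - 4 \left(-112\right)^{2}\right)\right) + 2 = \left(33136 + \left(-2 + 4 \cdot 12544\right)\right) + 2 = \left(33136 + \left(-2 + 50176\right)\right) + 2 = \left(33136 + 50174\right) + 2 = 83310 + 2 = 83312$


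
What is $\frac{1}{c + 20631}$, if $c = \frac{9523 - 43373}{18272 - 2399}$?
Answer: $\frac{15873}{327442013} \approx 4.8476 \cdot 10^{-5}$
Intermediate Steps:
$c = - \frac{33850}{15873} \approx -2.1326$
$\frac{1}{c + 20631} = \frac{1}{- \frac{33850}{15873} + 20631} = \frac{1}{\frac{327442013}{15873}} = \frac{15873}{327442013}$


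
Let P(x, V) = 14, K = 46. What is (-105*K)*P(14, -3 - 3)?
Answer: -67620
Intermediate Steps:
(-105*K)*P(14, -3 - 3) = -105*46*14 = -4830*14 = -67620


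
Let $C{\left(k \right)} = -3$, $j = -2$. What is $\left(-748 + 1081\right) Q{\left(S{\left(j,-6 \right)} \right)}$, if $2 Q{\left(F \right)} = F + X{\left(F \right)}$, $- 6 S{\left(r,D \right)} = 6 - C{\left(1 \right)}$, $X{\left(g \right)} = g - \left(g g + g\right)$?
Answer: $- \frac{4995}{8} \approx -624.38$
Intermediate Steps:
$X{\left(g \right)} = - g^{2}$ ($X{\left(g \right)} = g - \left(g^{2} + g\right) = g - \left(g + g^{2}\right) = - g^{2}$)
$S{\left(r,D \right)} = - \frac{3}{2}$ ($S{\left(r,D \right)} = - \frac{6 - -3}{6} = - \frac{6 + 3}{6} = \left(- \frac{1}{6}\right) 9 = - \frac{3}{2}$)
$Q{\left(F \right)} = \frac{F}{2} - \frac{F^{2}}{2}$ ($Q{\left(F \right)} = \frac{F - F^{2}}{2} = \frac{F}{2} - \frac{F^{2}}{2}$)
$\left(-748 + 1081\right) Q{\left(S{\left(j,-6 \right)} \right)} = \left(-748 + 1081\right) \frac{1}{2} \left(- \frac{3}{2}\right) \left(1 - - \frac{3}{2}\right) = 333 \cdot \frac{1}{2} \left(- \frac{3}{2}\right) \left(1 + \frac{3}{2}\right) = 333 \cdot \frac{1}{2} \left(- \frac{3}{2}\right) \frac{5}{2} = 333 \left(- \frac{15}{8}\right) = - \frac{4995}{8}$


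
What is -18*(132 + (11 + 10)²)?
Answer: -10314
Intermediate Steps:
-18*(132 + (11 + 10)²) = -18*(132 + 21²) = -18*(132 + 441) = -18*573 = -10314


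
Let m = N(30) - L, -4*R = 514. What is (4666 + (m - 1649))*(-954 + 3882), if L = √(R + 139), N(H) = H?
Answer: 8921616 - 1464*√42 ≈ 8.9121e+6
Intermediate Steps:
R = -257/2 (R = -¼*514 = -257/2 ≈ -128.50)
L = √42/2 (L = √(-257/2 + 139) = √(21/2) = √42/2 ≈ 3.2404)
m = 30 - √42/2 ≈ 26.760
(4666 + (m - 1649))*(-954 + 3882) = (4666 + ((30 - √42/2) - 1649))*(-954 + 3882) = (4666 + (-1619 - √42/2))*2928 = (3047 - √42/2)*2928 = 8921616 - 1464*√42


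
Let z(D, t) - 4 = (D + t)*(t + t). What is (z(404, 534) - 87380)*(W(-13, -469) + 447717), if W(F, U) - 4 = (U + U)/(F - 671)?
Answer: 70007557001404/171 ≈ 4.0940e+11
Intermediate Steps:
W(F, U) = 4 + 2*U/(-671 + F) (W(F, U) = 4 + (U + U)/(F - 671) = 4 + (2*U)/(-671 + F) = 4 + 2*U/(-671 + F))
z(D, t) = 4 + 2*t*(D + t) (z(D, t) = 4 + (D + t)*(t + t) = 4 + (D + t)*(2*t) = 4 + 2*t*(D + t))
(z(404, 534) - 87380)*(W(-13, -469) + 447717) = ((4 + 2*534**2 + 2*404*534) - 87380)*(2*(-1342 - 469 + 2*(-13))/(-671 - 13) + 447717) = ((4 + 2*285156 + 431472) - 87380)*(2*(-1342 - 469 - 26)/(-684) + 447717) = ((4 + 570312 + 431472) - 87380)*(2*(-1/684)*(-1837) + 447717) = (1001788 - 87380)*(1837/342 + 447717) = 914408*(153121051/342) = 70007557001404/171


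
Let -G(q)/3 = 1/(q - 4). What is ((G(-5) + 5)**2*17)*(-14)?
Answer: -60928/9 ≈ -6769.8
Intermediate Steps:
G(q) = -3/(-4 + q) (G(q) = -3/(q - 4) = -3/(-4 + q))
((G(-5) + 5)**2*17)*(-14) = ((-3/(-4 - 5) + 5)**2*17)*(-14) = ((-3/(-9) + 5)**2*17)*(-14) = ((-3*(-1/9) + 5)**2*17)*(-14) = ((1/3 + 5)**2*17)*(-14) = ((16/3)**2*17)*(-14) = ((256/9)*17)*(-14) = (4352/9)*(-14) = -60928/9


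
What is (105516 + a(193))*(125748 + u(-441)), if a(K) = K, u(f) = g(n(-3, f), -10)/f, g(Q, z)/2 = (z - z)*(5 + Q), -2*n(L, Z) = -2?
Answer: 13292695332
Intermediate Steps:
n(L, Z) = 1 (n(L, Z) = -½*(-2) = 1)
g(Q, z) = 0 (g(Q, z) = 2*((z - z)*(5 + Q)) = 2*(0*(5 + Q)) = 2*0 = 0)
u(f) = 0 (u(f) = 0/f = 0)
(105516 + a(193))*(125748 + u(-441)) = (105516 + 193)*(125748 + 0) = 105709*125748 = 13292695332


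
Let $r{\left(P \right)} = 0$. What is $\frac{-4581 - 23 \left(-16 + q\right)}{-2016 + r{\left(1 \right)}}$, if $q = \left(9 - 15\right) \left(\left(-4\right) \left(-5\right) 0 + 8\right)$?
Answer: $\frac{3109}{2016} \approx 1.5422$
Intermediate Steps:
$q = -48$ ($q = - 6 \left(20 \cdot 0 + 8\right) = - 6 \left(0 + 8\right) = \left(-6\right) 8 = -48$)
$\frac{-4581 - 23 \left(-16 + q\right)}{-2016 + r{\left(1 \right)}} = \frac{-4581 - 23 \left(-16 - 48\right)}{-2016 + 0} = \frac{-4581 - -1472}{-2016} = \left(-4581 + 1472\right) \left(- \frac{1}{2016}\right) = \left(-3109\right) \left(- \frac{1}{2016}\right) = \frac{3109}{2016}$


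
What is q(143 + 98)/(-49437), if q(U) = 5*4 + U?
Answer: -29/5493 ≈ -0.0052794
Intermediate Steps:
q(U) = 20 + U
q(143 + 98)/(-49437) = (20 + (143 + 98))/(-49437) = (20 + 241)*(-1/49437) = 261*(-1/49437) = -29/5493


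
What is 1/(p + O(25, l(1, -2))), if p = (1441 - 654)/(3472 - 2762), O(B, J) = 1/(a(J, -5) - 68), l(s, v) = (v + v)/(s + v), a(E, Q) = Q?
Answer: 51830/56741 ≈ 0.91345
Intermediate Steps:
l(s, v) = 2*v/(s + v) (l(s, v) = (2*v)/(s + v) = 2*v/(s + v))
O(B, J) = -1/73 (O(B, J) = 1/(-5 - 68) = 1/(-73) = -1/73)
p = 787/710 ≈ 1.1084
1/(p + O(25, l(1, -2))) = 1/(787/710 - 1/73) = 1/(56741/51830) = 51830/56741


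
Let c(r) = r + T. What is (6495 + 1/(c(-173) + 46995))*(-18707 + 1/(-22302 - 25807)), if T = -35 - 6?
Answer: -273450759781026144/2250587129 ≈ -1.2150e+8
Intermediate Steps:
T = -41
c(r) = -41 + r (c(r) = r - 41 = -41 + r)
(6495 + 1/(c(-173) + 46995))*(-18707 + 1/(-22302 - 25807)) = (6495 + 1/((-41 - 173) + 46995))*(-18707 + 1/(-22302 - 25807)) = (6495 + 1/(-214 + 46995))*(-18707 + 1/(-48109)) = (6495 + 1/46781)*(-18707 - 1/48109) = (6495 + 1/46781)*(-899975064/48109) = (303842596/46781)*(-899975064/48109) = -273450759781026144/2250587129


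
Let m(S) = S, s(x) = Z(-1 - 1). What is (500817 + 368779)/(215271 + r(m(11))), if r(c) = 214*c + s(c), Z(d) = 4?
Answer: 869596/217629 ≈ 3.9958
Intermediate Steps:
s(x) = 4
r(c) = 4 + 214*c (r(c) = 214*c + 4 = 4 + 214*c)
(500817 + 368779)/(215271 + r(m(11))) = (500817 + 368779)/(215271 + (4 + 214*11)) = 869596/(215271 + (4 + 2354)) = 869596/(215271 + 2358) = 869596/217629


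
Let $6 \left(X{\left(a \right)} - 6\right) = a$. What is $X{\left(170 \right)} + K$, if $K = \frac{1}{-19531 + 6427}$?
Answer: $\frac{449903}{13104} \approx 34.333$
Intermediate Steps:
$K = - \frac{1}{13104}$ ($K = \frac{1}{-13104} = - \frac{1}{13104} \approx -7.6313 \cdot 10^{-5}$)
$X{\left(a \right)} = 6 + \frac{a}{6}$
$X{\left(170 \right)} + K = \left(6 + \frac{1}{6} \cdot 170\right) - \frac{1}{13104} = \left(6 + \frac{85}{3}\right) - \frac{1}{13104} = \frac{103}{3} - \frac{1}{13104} = \frac{449903}{13104}$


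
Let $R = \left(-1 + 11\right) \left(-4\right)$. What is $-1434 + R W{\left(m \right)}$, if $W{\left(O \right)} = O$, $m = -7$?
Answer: $-1154$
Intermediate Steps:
$R = -40$ ($R = 10 \left(-4\right) = -40$)
$-1434 + R W{\left(m \right)} = -1434 - -280 = -1434 + 280 = -1154$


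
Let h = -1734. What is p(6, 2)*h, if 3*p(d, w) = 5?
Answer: -2890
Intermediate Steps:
p(d, w) = 5/3 (p(d, w) = (⅓)*5 = 5/3)
p(6, 2)*h = (5/3)*(-1734) = -2890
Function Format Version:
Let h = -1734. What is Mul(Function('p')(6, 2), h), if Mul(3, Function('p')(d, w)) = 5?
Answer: -2890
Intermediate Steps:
Function('p')(d, w) = Rational(5, 3) (Function('p')(d, w) = Mul(Rational(1, 3), 5) = Rational(5, 3))
Mul(Function('p')(6, 2), h) = Mul(Rational(5, 3), -1734) = -2890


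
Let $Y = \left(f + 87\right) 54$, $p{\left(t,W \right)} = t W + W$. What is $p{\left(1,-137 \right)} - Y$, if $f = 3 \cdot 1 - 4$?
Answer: $-4918$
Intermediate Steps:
$p{\left(t,W \right)} = W + W t$ ($p{\left(t,W \right)} = W t + W = W + W t$)
$f = -1$ ($f = 3 - 4 = -1$)
$Y = 4644$ ($Y = \left(-1 + 87\right) 54 = 86 \cdot 54 = 4644$)
$p{\left(1,-137 \right)} - Y = - 137 \left(1 + 1\right) - 4644 = \left(-137\right) 2 - 4644 = -274 - 4644 = -4918$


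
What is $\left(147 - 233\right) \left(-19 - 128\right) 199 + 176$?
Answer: $2515934$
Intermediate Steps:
$\left(147 - 233\right) \left(-19 - 128\right) 199 + 176 = \left(-86\right) \left(-147\right) 199 + 176 = 12642 \cdot 199 + 176 = 2515758 + 176 = 2515934$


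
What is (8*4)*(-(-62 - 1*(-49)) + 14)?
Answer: 864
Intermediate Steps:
(8*4)*(-(-62 - 1*(-49)) + 14) = 32*(-(-62 + 49) + 14) = 32*(-1*(-13) + 14) = 32*(13 + 14) = 32*27 = 864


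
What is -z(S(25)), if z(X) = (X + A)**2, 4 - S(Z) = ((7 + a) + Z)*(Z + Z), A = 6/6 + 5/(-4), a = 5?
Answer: -54538225/16 ≈ -3.4086e+6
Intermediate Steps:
A = -1/4 (A = 6*(1/6) + 5*(-1/4) = 1 - 5/4 = -1/4 ≈ -0.25000)
S(Z) = 4 - 2*Z*(12 + Z) (S(Z) = 4 - ((7 + 5) + Z)*(Z + Z) = 4 - (12 + Z)*2*Z = 4 - 2*Z*(12 + Z))
z(X) = (-1/4 + X)**2 (z(X) = (X - 1/4)**2 = (-1/4 + X)**2)
-z(S(25)) = -(-1 + 4*(4 - 24*25 - 2*25**2))**2/16 = -(-1 + 4*(4 - 600 - 2*625))**2/16 = -(-1 + 4*(4 - 600 - 1250))**2/16 = -(-1 + 4*(-1846))**2/16 = -(-1 - 7384)**2/16 = -(-7385)**2/16 = -54538225/16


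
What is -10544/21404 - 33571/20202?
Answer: -232890893/108100902 ≈ -2.1544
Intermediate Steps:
-10544/21404 - 33571/20202 = -10544*1/21404 - 33571*1/20202 = -2636/5351 - 33571/20202 = -232890893/108100902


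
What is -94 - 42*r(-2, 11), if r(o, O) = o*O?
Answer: 830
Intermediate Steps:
r(o, O) = O*o
-94 - 42*r(-2, 11) = -94 - 462*(-2) = -94 - 42*(-22) = -94 + 924 = 830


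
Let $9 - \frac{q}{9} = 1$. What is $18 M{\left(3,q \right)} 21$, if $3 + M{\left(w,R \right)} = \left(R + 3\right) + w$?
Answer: $28350$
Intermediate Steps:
$q = 72$ ($q = 81 - 9 = 72$)
$M{\left(w,R \right)} = R + w$ ($M{\left(w,R \right)} = -3 + \left(\left(R + 3\right) + w\right) = -3 + \left(\left(3 + R\right) + w\right) = -3 + \left(3 + R + w\right) = R + w$)
$18 M{\left(3,q \right)} 21 = 18 \left(72 + 3\right) 21 = 18 \cdot 75 \cdot 21 = 1350 \cdot 21 = 28350$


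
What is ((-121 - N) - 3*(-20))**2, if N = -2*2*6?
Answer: 1369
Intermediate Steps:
N = -24 (N = -4*6 = -24)
((-121 - N) - 3*(-20))**2 = ((-121 - 1*(-24)) - 3*(-20))**2 = ((-121 + 24) + 60)**2 = (-97 + 60)**2 = (-37)**2 = 1369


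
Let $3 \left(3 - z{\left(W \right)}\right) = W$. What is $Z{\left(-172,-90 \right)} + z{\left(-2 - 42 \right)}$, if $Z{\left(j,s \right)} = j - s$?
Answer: $- \frac{193}{3} \approx -64.333$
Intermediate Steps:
$z{\left(W \right)} = 3 - \frac{W}{3}$
$Z{\left(-172,-90 \right)} + z{\left(-2 - 42 \right)} = \left(-172 - -90\right) - \left(-3 + \frac{-2 - 42}{3}\right) = \left(-172 + 90\right) - \left(-3 + \frac{-2 - 42}{3}\right) = -82 + \left(3 - - \frac{44}{3}\right) = -82 + \left(3 + \frac{44}{3}\right) = -82 + \frac{53}{3} = - \frac{193}{3}$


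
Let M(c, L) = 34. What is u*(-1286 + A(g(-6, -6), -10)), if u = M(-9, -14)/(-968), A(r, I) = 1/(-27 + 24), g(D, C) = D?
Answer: 65603/1452 ≈ 45.181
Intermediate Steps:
A(r, I) = -1/3 (A(r, I) = 1/(-3) = -1/3)
u = -17/484 (u = 34/(-968) = 34*(-1/968) = -17/484 ≈ -0.035124)
u*(-1286 + A(g(-6, -6), -10)) = -17*(-1286 - 1/3)/484 = -17/484*(-3859/3) = 65603/1452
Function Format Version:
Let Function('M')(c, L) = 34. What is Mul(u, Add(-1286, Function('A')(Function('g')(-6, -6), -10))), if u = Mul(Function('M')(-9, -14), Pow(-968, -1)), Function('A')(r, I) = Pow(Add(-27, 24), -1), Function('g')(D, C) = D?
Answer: Rational(65603, 1452) ≈ 45.181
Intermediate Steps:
Function('A')(r, I) = Rational(-1, 3) (Function('A')(r, I) = Pow(-3, -1) = Rational(-1, 3))
u = Rational(-17, 484) (u = Mul(34, Pow(-968, -1)) = Mul(34, Rational(-1, 968)) = Rational(-17, 484) ≈ -0.035124)
Mul(u, Add(-1286, Function('A')(Function('g')(-6, -6), -10))) = Mul(Rational(-17, 484), Add(-1286, Rational(-1, 3))) = Mul(Rational(-17, 484), Rational(-3859, 3)) = Rational(65603, 1452)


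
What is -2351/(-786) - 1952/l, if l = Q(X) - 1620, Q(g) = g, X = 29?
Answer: 5274713/1250526 ≈ 4.2180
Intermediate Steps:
l = -1591 (l = 29 - 1620 = -1591)
-2351/(-786) - 1952/l = -2351/(-786) - 1952/(-1591) = -2351*(-1/786) - 1952*(-1/1591) = 2351/786 + 1952/1591 = 5274713/1250526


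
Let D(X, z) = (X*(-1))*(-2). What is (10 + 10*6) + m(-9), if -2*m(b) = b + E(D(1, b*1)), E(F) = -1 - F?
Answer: 76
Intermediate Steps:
D(X, z) = 2*X (D(X, z) = -X*(-2) = 2*X)
m(b) = 3/2 - b/2 (m(b) = -(b + (-1 - 2))/2 = -(b - 3)/2 = -(-3 + b)/2 = 3/2 - b/2)
(10 + 10*6) + m(-9) = (10 + 10*6) + (3/2 - ½*(-9)) = (10 + 60) + (3/2 + 9/2) = 70 + 6 = 76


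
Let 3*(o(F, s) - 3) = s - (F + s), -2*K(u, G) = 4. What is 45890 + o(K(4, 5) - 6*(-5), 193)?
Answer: 137651/3 ≈ 45884.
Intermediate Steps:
K(u, G) = -2 (K(u, G) = -½*4 = -2)
o(F, s) = 3 - F/3 (o(F, s) = 3 + (s - (F + s))/3 = 3 + (s + (-F - s))/3 = 3 + (-F)/3 = 3 - F/3)
45890 + o(K(4, 5) - 6*(-5), 193) = 45890 + (3 - (-2 - 6*(-5))/3) = 45890 + (3 - (-2 + 30)/3) = 45890 + (3 - ⅓*28) = 45890 + (3 - 28/3) = 45890 - 19/3 = 137651/3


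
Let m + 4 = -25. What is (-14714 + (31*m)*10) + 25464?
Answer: 1760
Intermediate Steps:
m = -29 (m = -4 - 25 = -29)
(-14714 + (31*m)*10) + 25464 = (-14714 + (31*(-29))*10) + 25464 = (-14714 - 899*10) + 25464 = (-14714 - 8990) + 25464 = -23704 + 25464 = 1760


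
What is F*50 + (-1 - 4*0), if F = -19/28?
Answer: -489/14 ≈ -34.929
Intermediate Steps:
F = -19/28 (F = -19*1/28 = -19/28 ≈ -0.67857)
F*50 + (-1 - 4*0) = -19/28*50 + (-1 - 4*0) = -475/14 + (-1 + 0) = -475/14 - 1 = -489/14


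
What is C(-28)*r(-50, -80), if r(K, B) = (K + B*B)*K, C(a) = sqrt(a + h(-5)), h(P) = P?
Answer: -317500*I*sqrt(33) ≈ -1.8239e+6*I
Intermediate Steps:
C(a) = sqrt(-5 + a) (C(a) = sqrt(a - 5) = sqrt(-5 + a))
r(K, B) = K*(K + B**2) (r(K, B) = (K + B**2)*K = K*(K + B**2))
C(-28)*r(-50, -80) = sqrt(-5 - 28)*(-50*(-50 + (-80)**2)) = sqrt(-33)*(-50*(-50 + 6400)) = (I*sqrt(33))*(-50*6350) = (I*sqrt(33))*(-317500) = -317500*I*sqrt(33)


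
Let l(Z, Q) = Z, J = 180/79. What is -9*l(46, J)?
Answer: -414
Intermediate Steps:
J = 180/79 (J = 180*(1/79) = 180/79 ≈ 2.2785)
-9*l(46, J) = -9*46 = -414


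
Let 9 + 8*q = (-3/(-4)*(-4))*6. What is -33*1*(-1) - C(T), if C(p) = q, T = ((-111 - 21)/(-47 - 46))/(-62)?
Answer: 291/8 ≈ 36.375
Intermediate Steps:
T = -22/961 (T = -132/(-93)*(-1/62) = -132*(-1/93)*(-1/62) = (44/31)*(-1/62) = -22/961 ≈ -0.022893)
q = -27/8 (q = -9/8 + ((-3/(-4)*(-4))*6)/8 = -9/8 + ((-3*(-¼)*(-4))*6)/8 = -9/8 + (((¾)*(-4))*6)/8 = -9/8 + (-3*6)/8 = -9/8 + (⅛)*(-18) = -9/8 - 9/4 = -27/8 ≈ -3.3750)
C(p) = -27/8
-33*1*(-1) - C(T) = -33*1*(-1) - 1*(-27/8) = -33*(-1) + 27/8 = 33 + 27/8 = 291/8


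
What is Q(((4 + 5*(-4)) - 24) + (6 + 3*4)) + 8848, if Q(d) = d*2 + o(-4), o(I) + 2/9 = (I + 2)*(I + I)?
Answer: 79378/9 ≈ 8819.8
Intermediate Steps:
o(I) = -2/9 + 2*I*(2 + I) (o(I) = -2/9 + (I + 2)*(I + I) = -2/9 + (2 + I)*(2*I) = -2/9 + 2*I*(2 + I))
Q(d) = 142/9 + 2*d (Q(d) = d*2 + (-2/9 + 2*(-4)² + 4*(-4)) = 2*d + (-2/9 + 2*16 - 16) = 2*d + (-2/9 + 32 - 16) = 2*d + 142/9 = 142/9 + 2*d)
Q(((4 + 5*(-4)) - 24) + (6 + 3*4)) + 8848 = (142/9 + 2*(((4 + 5*(-4)) - 24) + (6 + 3*4))) + 8848 = (142/9 + 2*(((4 - 20) - 24) + (6 + 12))) + 8848 = (142/9 + 2*((-16 - 24) + 18)) + 8848 = (142/9 + 2*(-40 + 18)) + 8848 = (142/9 + 2*(-22)) + 8848 = (142/9 - 44) + 8848 = -254/9 + 8848 = 79378/9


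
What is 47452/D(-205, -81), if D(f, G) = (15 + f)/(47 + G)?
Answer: 806684/95 ≈ 8491.4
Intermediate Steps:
D(f, G) = (15 + f)/(47 + G)
47452/D(-205, -81) = 47452/(((15 - 205)/(47 - 81))) = 47452/((-190/(-34))) = 47452/((-1/34*(-190))) = 47452/(95/17) = 47452*(17/95) = 806684/95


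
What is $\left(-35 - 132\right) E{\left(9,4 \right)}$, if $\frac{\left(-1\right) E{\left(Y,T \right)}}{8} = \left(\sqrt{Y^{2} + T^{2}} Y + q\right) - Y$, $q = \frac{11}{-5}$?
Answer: $- \frac{74816}{5} + 12024 \sqrt{97} \approx 1.0346 \cdot 10^{5}$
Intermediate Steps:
$q = - \frac{11}{5}$ ($q = 11 \left(- \frac{1}{5}\right) = - \frac{11}{5} \approx -2.2$)
$E{\left(Y,T \right)} = \frac{88}{5} + 8 Y - 8 Y \sqrt{T^{2} + Y^{2}}$ ($E{\left(Y,T \right)} = - 8 \left(\left(\sqrt{Y^{2} + T^{2}} Y - \frac{11}{5}\right) - Y\right) = - 8 \left(\left(\sqrt{T^{2} + Y^{2}} Y - \frac{11}{5}\right) - Y\right) = - 8 \left(\left(Y \sqrt{T^{2} + Y^{2}} - \frac{11}{5}\right) - Y\right) = - 8 \left(\left(- \frac{11}{5} + Y \sqrt{T^{2} + Y^{2}}\right) - Y\right) = - 8 \left(- \frac{11}{5} - Y + Y \sqrt{T^{2} + Y^{2}}\right) = \frac{88}{5} + 8 Y - 8 Y \sqrt{T^{2} + Y^{2}}$)
$\left(-35 - 132\right) E{\left(9,4 \right)} = \left(-35 - 132\right) \left(\frac{88}{5} + 8 \cdot 9 - 72 \sqrt{4^{2} + 9^{2}}\right) = - 167 \left(\frac{88}{5} + 72 - 72 \sqrt{16 + 81}\right) = - 167 \left(\frac{88}{5} + 72 - 72 \sqrt{97}\right) = - 167 \left(\frac{448}{5} - 72 \sqrt{97}\right) = - \frac{74816}{5} + 12024 \sqrt{97}$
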